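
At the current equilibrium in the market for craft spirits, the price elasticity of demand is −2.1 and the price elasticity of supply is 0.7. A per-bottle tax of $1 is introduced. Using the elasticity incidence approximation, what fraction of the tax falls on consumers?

Incidence ratio: consumers' share ≈ εs / (εs + |εd|) = 0.7 / (0.7 + 2.1) = 0.25.
Supply is the less elastic side, so consumers bear the smaller share.

Consumers' share ≈ 0.25.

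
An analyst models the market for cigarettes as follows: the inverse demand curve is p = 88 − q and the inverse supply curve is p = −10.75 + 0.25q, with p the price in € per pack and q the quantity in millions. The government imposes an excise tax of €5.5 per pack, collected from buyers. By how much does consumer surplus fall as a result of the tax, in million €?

Rewrite in direct form: qd = 88 − p and qs = 4p + 43.
Before the tax: set 88 − p = 4p + 43 → p* = €9, q* = 79.
With the tax collected from buyers, demand (in seller-price terms) shifts: qd = 88 − (p + 5.5).
Solving gives q = 74.6 with buyers paying €13.4 and producers receiving €7.9 (the €5.5 wedge).
ΔCS is the trapezoid between Q = 74.6 and Q = 79 of height €4.4: ½ · (79 + 74.6) · 4.4 = €337.92.

Consumer surplus falls by €337.92 million.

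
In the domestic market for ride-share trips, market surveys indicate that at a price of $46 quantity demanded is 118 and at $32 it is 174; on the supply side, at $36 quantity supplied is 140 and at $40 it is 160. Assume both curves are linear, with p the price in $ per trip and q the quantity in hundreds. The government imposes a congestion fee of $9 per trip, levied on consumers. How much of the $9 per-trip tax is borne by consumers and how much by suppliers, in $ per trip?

Consumers bear $5 per trip; suppliers bear $4 per trip.

Demand slope: (174 − 118)/(32 − 46) = -4, so qd = 302 − 4p.
Supply slope: (160 − 140)/(40 − 36) = 5, so qs = 5p − 40.
Without the tax, 302 − 4p = 5p − 40 gives 9p = 342, so p* = $38 and q* = 150.
With the tax collected from consumers, demand (in seller-price terms) shifts: qd = 302 − 4(p + 9).
Solving gives q = 130 with consumers paying $43 and suppliers receiving $34 (the $9 wedge).
Burden on consumers: $5; on suppliers: $4. (They sum to $9.)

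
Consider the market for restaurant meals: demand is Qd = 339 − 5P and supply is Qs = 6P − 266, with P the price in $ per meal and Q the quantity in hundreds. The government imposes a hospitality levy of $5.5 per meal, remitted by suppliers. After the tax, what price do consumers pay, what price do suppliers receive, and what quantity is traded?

Consumers pay $58; suppliers receive $52.5; quantity = 49.

Without the tax, 339 − 5P = 6P − 266 gives 11P = 605, so P* = $55 and Q* = 64.
With the tax collected from suppliers, supply shifts: Qs = 6(P − 5.5) − 266.
New equilibrium: consumers pay $58, suppliers receive $52.5, Q = 49. (Wedge: Pb − Ps = 5.5.)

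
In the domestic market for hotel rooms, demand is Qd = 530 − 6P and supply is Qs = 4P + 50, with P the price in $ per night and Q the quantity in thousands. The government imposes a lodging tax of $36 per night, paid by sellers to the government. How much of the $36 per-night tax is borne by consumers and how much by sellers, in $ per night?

Without the tax, 530 − 6P = 4P + 50 gives 10P = 480, so P* = $48 and Q* = 242.
With the tax collected from sellers, supply shifts: Qs = 4(P − 36) + 50.
New equilibrium: consumers pay $62.4, sellers receive $26.4, Q = 155.6. (Wedge: Pb − Ps = 36.)
Burden on consumers: $14.4; on sellers: $21.6. (They sum to $36.)
The less price-elastic side of the market bears the larger share of a per-unit tax.

Consumers bear $14.4 per night; sellers bear $21.6 per night.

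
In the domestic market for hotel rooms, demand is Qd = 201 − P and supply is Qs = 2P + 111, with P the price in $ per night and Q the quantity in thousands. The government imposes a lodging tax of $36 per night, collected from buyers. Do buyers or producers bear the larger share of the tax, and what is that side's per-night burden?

Buyers bear the larger share: $24 per night.

Without the tax, 201 − P = 2P + 111 gives 3P = 90, so P* = $30 and Q* = 171.
With the tax collected from buyers, demand (in seller-price terms) shifts: Qd = 201 − (P + 36).
Solving gives Q = 147 with buyers paying $54 and producers receiving $18 (the $36 wedge).
Per-night burden: buyers $24, producers $12.
Buyers take the larger share because demand is less price-elastic here (demand slope 1 vs supply slope 2).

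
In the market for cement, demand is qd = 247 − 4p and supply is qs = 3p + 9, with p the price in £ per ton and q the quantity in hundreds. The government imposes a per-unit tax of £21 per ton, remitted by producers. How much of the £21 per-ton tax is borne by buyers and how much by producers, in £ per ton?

Buyers bear £9 per ton; producers bear £12 per ton.

Before the tax: set 247 − 4p = 3p + 9 → p* = £34, q* = 111.
With the tax collected from producers, supply shifts: qs = 3(p − 21) + 9.
New equilibrium: buyers pay £43, producers receive £22, q = 75. (Wedge: pb − ps = 21.)
Burden on buyers: £9; on producers: £12. (They sum to £21.)
The less price-elastic side of the market bears the larger share of a per-unit tax.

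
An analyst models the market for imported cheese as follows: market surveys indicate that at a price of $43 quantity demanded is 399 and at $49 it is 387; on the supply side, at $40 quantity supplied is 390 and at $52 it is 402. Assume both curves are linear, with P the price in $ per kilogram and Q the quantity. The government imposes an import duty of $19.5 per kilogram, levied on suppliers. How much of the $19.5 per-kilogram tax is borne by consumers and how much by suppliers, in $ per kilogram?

Demand slope: (387 − 399)/(49 − 43) = -2, so Qd = 485 − 2P.
Supply slope: (402 − 390)/(52 − 40) = 1, so Qs = P + 350.
Without the tax, 485 − 2P = P + 350 gives 3P = 135, so P* = $45 and Q* = 395.
With the tax collected from suppliers, supply shifts: Qs = (P − 19.5) + 350.
Solving gives Q = 382 with consumers paying $51.5 and suppliers receiving $32 (the $19.5 wedge).
Burden on consumers: $6.5; on suppliers: $13. (They sum to $19.5.)
The less price-elastic side of the market bears the larger share of a per-unit tax.

Consumers bear $6.5 per kilogram; suppliers bear $13 per kilogram.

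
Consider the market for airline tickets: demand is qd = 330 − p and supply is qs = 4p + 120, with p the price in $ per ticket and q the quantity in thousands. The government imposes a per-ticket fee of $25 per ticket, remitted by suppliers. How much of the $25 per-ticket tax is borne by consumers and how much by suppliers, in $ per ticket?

Consumers bear $20 per ticket; suppliers bear $5 per ticket.

Before the tax: set 330 − p = 4p + 120 → p* = $42, q* = 288.
With the tax collected from suppliers, supply shifts: qs = 4(p − 25) + 120.
New equilibrium: consumers pay $62, suppliers receive $37, q = 268. (Wedge: pb − ps = 25.)
Burden on consumers: $20; on suppliers: $5. (They sum to $25.)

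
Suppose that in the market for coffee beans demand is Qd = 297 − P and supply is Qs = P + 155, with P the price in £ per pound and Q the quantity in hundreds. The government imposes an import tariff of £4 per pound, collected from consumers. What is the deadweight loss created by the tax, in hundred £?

Without the tax, 297 − P = P + 155 gives 2P = 142, so P* = £71 and Q* = 226.
With the tax collected from consumers, demand (in seller-price terms) shifts: Qd = 297 − (P + 4).
New equilibrium: consumers pay £73, sellers receive £69, Q = 224. (Wedge: Pb − Ps = 4.)
Quantity falls by |ΔQ| = |226 − 224| = 2.
DWL = ½ · t · |ΔQ| = ½ · 4 · 2 = £4.

Deadweight loss = £4 hundred.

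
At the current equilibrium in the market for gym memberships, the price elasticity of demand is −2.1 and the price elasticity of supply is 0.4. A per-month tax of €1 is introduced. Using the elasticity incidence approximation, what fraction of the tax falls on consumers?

Consumers' share ≈ 0.16.

Incidence ratio: consumers' share ≈ εs / (εs + |εd|) = 0.4 / (0.4 + 2.1) = 0.16.
Supply is the less elastic side, so consumers bear the smaller share.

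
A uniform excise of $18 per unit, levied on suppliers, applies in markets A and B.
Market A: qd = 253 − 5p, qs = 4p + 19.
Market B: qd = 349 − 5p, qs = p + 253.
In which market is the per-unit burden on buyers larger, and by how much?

Market A, by $5.

Market A: pre-tax p* = $26, q* = 123; post-tax q = 83; per-unit burden on buyers = $8.
Market B: pre-tax p* = $16, q* = 269; post-tax q = 254; per-unit burden on buyers = $3.
Difference: $8 vs $3 → market A is larger by $5.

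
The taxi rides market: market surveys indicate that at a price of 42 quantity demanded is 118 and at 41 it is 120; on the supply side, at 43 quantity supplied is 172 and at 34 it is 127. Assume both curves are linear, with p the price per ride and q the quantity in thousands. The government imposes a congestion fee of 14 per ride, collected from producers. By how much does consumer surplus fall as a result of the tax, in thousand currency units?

Demand slope: (120 − 118)/(41 − 42) = -2, so qd = 202 − 2p.
Supply slope: (127 − 172)/(34 − 43) = 5, so qs = 5p − 43.
Without the tax, 202 − 2p = 5p − 43 gives 7p = 245, so p* = 35 and q* = 132.
With the tax collected from producers, supply shifts: qs = 5(p − 14) − 43.
Solving gives q = 112 with consumers paying 45 and producers receiving 31 (the 14 wedge).
ΔCS is the trapezoid between Q = 112 and Q = 132 of height 10: ½ · (132 + 112) · 10 = 1220.

Consumer surplus falls by 1220 thousand.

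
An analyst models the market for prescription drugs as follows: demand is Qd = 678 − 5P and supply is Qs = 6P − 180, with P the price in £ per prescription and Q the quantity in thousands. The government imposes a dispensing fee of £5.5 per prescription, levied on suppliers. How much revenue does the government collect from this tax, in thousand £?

Without the tax, 678 − 5P = 6P − 180 gives 11P = 858, so P* = £78 and Q* = 288.
With the tax collected from suppliers, supply shifts: Qs = 6(P − 5.5) − 180.
Solving gives Q = 273 with buyers paying £81 and suppliers receiving £75.5 (the £5.5 wedge).
Revenue = t · Q = 5.5 · 273 = £1501.5.

Tax revenue = £1501.5 thousand.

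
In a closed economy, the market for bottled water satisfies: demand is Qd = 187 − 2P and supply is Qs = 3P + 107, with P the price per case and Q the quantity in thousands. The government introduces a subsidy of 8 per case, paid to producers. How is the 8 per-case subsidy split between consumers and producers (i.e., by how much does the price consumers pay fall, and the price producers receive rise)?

Consumers gain 4.8 per case; producers gain 3.2 per case.

Before the subsidy: set 187 − 2P = 3P + 107 → P* = 16, Q* = 155.
With a per-unit subsidy paid to producers, each receives P + 8 per unit sold, so supply becomes Qs = 3(P + 8) + 107.
New equilibrium: consumers pay 11.2, producers receive 19.2, Q = 164.6. (Wedge: Pb − Ps = −8.)
Gain to consumers: 4.8; to producers: 3.2. (They sum to 8.)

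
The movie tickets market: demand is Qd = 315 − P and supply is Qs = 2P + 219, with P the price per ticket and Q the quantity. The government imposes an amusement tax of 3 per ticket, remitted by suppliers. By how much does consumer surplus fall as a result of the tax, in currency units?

Consumer surplus falls by 564.

Without the tax, 315 − P = 2P + 219 gives 3P = 96, so P* = 32 and Q* = 283.
With the tax collected from suppliers, supply shifts: Qs = 2(P − 3) + 219.
Solving gives Q = 281 with buyers paying 34 and suppliers receiving 31 (the 3 wedge).
ΔCS is the trapezoid between Q = 281 and Q = 283 of height 2: ½ · (283 + 281) · 2 = 564.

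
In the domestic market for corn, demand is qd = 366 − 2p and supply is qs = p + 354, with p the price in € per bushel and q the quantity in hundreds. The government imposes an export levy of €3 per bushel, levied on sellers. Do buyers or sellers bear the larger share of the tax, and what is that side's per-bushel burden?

Without the tax, 366 − 2p = p + 354 gives 3p = 12, so p* = €4 and q* = 358.
With the tax collected from sellers, supply shifts: qs = (p − 3) + 354.
New equilibrium: buyers pay €5, sellers receive €2, q = 356. (Wedge: pb − ps = 3.)
Per-bushel burden: buyers €1, sellers €2.
Sellers take the larger share because supply is less price-elastic here (demand slope 2 vs supply slope 1).
The less price-elastic side of the market bears the larger share of a per-unit tax.

Sellers bear the larger share: €2 per bushel.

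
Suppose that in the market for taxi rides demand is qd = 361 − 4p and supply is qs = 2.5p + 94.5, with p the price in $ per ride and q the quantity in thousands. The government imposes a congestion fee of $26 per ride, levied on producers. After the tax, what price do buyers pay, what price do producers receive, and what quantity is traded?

Buyers pay $51; producers receive $25; quantity = 157.

Before the tax: set 361 − 4p = 2.5p + 94.5 → p* = $41, q* = 197.
With the tax collected from producers, supply shifts: qs = 2.5(p − 26) + 94.5.
Solving gives q = 157 with buyers paying $51 and producers receiving $25 (the $26 wedge).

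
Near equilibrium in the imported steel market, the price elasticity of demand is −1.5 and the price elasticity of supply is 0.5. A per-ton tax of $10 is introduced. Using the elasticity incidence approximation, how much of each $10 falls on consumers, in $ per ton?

Consumers bear ≈ $2.5 per ton.

Incidence ratio: consumers' share ≈ εs / (εs + |εd|) = 0.5 / (0.5 + 1.5) = 0.25.
So consumers bear ≈ 0.25 × $10 = $2.5; producers bear $7.5.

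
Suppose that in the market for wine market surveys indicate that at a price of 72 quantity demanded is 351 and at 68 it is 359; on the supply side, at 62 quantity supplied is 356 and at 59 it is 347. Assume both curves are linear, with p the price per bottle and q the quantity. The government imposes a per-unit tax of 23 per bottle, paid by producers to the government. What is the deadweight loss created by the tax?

Deadweight loss = 317.4.

Demand slope: (359 − 351)/(68 − 72) = -2, so qd = 495 − 2p.
Supply slope: (347 − 356)/(59 − 62) = 3, so qs = 3p + 170.
Before the tax: set 495 − 2p = 3p + 170 → p* = 65, q* = 365.
With the tax collected from producers, supply shifts: qs = 3(p − 23) + 170.
Solving gives q = 337.4 with buyers paying 78.8 and producers receiving 55.8 (the 23 wedge).
Quantity falls by |ΔQ| = |365 − 337.4| = 27.6.
DWL = ½ · t · |ΔQ| = ½ · 23 · 27.6 = 317.4.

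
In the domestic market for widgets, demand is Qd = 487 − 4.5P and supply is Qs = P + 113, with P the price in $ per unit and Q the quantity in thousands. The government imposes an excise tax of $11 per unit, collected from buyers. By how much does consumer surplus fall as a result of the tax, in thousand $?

Consumer surplus falls by $353 thousand.

Without the tax, 487 − 4.5P = P + 113 gives 5.5P = 374, so P* = $68 and Q* = 181.
With the tax collected from buyers, demand (in seller-price terms) shifts: Qd = 487 − 4.5(P + 11).
New equilibrium: buyers pay $70, sellers receive $59, Q = 172. (Wedge: Pb − Ps = 11.)
ΔCS is the trapezoid between Q = 172 and Q = 181 of height $2: ½ · (181 + 172) · 2 = $353.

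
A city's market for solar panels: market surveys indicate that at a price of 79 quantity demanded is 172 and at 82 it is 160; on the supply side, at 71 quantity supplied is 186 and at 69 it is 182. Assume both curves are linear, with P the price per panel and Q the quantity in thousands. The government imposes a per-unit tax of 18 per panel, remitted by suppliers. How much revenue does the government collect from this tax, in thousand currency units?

Tax revenue = 3024 thousand.

Demand slope: (160 − 172)/(82 − 79) = -4, so Qd = 488 − 4P.
Supply slope: (182 − 186)/(69 − 71) = 2, so Qs = 2P + 44.
Before the tax: set 488 − 4P = 2P + 44 → P* = 74, Q* = 192.
With the tax collected from suppliers, supply shifts: Qs = 2(P − 18) + 44.
New equilibrium: buyers pay 80, suppliers receive 62, Q = 168. (Wedge: Pb − Ps = 18.)
Revenue = t · Q = 18 · 168 = 3024.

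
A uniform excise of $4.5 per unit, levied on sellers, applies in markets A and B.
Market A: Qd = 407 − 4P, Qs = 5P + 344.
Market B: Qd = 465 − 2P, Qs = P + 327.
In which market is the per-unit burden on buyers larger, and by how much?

Market A: pre-tax P* = $7, Q* = 379; post-tax Q = 369; per-unit burden on buyers = $2.5.
Market B: pre-tax P* = $46, Q* = 373; post-tax Q = 370; per-unit burden on buyers = $1.5.
Difference: $2.5 vs $1.5 → market A is larger by $1.

Market A, by $1.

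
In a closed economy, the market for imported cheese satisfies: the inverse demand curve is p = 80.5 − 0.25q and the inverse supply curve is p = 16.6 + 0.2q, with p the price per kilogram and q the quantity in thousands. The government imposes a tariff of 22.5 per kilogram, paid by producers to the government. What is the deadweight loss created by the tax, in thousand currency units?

Deadweight loss = 562.5 thousand.

Inverting to q(p) form: qd = 322 − 4p; qs = 5p − 83.
Without the tax, 322 − 4p = 5p − 83 gives 9p = 405, so p* = 45 and q* = 142.
With the tax collected from producers, supply shifts: qs = 5(p − 22.5) − 83.
Solving gives q = 92 with consumers paying 57.5 and producers receiving 35 (the 22.5 wedge).
Quantity falls by |ΔQ| = |142 − 92| = 50.
DWL = ½ · t · |ΔQ| = ½ · 22.5 · 50 = 562.5.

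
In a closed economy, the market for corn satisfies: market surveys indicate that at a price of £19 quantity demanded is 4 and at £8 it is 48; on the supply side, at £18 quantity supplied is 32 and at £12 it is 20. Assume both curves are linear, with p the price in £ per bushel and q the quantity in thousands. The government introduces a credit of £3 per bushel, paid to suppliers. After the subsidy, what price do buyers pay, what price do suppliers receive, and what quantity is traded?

Demand slope: (48 − 4)/(8 − 19) = -4, so qd = 80 − 4p.
Supply slope: (20 − 32)/(12 − 18) = 2, so qs = 2p − 4.
Before the subsidy: set 80 − 4p = 2p − 4 → p* = £14, q* = 24.
With a per-unit subsidy paid to suppliers, each receives p + 3 per unit sold, so supply becomes qs = 2(p + 3) − 4.
New equilibrium: buyers pay £13, suppliers receive £16, q = 28. (Wedge: pb − ps = −3.)

Buyers pay £13; suppliers receive £16; quantity = 28.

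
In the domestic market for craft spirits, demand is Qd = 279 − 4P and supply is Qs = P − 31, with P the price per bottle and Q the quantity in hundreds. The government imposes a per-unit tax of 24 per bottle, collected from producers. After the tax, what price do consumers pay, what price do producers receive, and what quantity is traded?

Without the tax, 279 − 4P = P − 31 gives 5P = 310, so P* = 62 and Q* = 31.
With the tax collected from producers, supply shifts: Qs = (P − 24) − 31.
Solving gives Q = 11.8 with consumers paying 66.8 and producers receiving 42.8 (the 24 wedge).
The less price-elastic side of the market bears the larger share of a per-unit tax.

Consumers pay 66.8; producers receive 42.8; quantity = 11.8.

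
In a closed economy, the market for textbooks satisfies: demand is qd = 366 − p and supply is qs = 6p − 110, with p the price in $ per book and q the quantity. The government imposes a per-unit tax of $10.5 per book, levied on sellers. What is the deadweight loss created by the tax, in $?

Without the tax, 366 − p = 6p − 110 gives 7p = 476, so p* = $68 and q* = 298.
With the tax collected from sellers, supply shifts: qs = 6(p − 10.5) − 110.
Solving gives q = 289 with buyers paying $77 and sellers receiving $66.5 (the $10.5 wedge).
Quantity falls by |ΔQ| = |298 − 289| = 9.
DWL = ½ · t · |ΔQ| = ½ · 10.5 · 9 = $47.25.

Deadweight loss = $47.25.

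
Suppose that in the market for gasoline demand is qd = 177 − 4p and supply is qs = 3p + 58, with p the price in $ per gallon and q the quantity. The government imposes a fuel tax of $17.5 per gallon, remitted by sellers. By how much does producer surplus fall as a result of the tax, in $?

Producer surplus falls by $940.

Without the tax, 177 − 4p = 3p + 58 gives 7p = 119, so p* = $17 and q* = 109.
With the tax collected from sellers, supply shifts: qs = 3(p − 17.5) + 58.
Solving gives q = 79 with consumers paying $24.5 and sellers receiving $7 (the $17.5 wedge).
ΔPS is the trapezoid between Q = 79 and Q = 109 of height $10: ½ · (109 + 79) · 10 = $940.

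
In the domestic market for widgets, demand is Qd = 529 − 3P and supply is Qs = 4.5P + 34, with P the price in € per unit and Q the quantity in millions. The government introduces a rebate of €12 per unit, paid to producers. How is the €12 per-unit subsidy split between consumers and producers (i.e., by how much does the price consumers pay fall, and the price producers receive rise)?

Consumers gain €7.2 per unit; producers gain €4.8 per unit.

Without the subsidy, 529 − 3P = 4.5P + 34 gives 7.5P = 495, so P* = €66 and Q* = 331.
With a per-unit subsidy paid to producers, each receives P + 12 per unit sold, so supply becomes Qs = 4.5(P + 12) + 34.
Solving gives Q = 352.6 with consumers paying €58.8 and producers receiving €70.8 (the €12 wedge).
Gain to consumers: €7.2; to producers: €4.8. (They sum to €12.)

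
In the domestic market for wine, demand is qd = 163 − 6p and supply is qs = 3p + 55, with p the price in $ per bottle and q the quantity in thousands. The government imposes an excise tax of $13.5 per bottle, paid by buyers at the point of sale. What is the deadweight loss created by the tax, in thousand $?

Without the tax, 163 − 6p = 3p + 55 gives 9p = 108, so p* = $12 and q* = 91.
With the tax collected from buyers, demand (in seller-price terms) shifts: qd = 163 − 6(p + 13.5).
Solving gives q = 64 with buyers paying $16.5 and producers receiving $3 (the $13.5 wedge).
Quantity falls by |ΔQ| = |91 − 64| = 27.
DWL = ½ · t · |ΔQ| = ½ · 13.5 · 27 = $182.25.

Deadweight loss = $182.25 thousand.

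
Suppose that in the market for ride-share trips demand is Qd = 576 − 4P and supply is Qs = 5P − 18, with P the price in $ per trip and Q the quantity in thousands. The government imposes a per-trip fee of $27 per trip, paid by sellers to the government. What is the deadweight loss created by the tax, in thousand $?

Deadweight loss = $810 thousand.

Before the tax: set 576 − 4P = 5P − 18 → P* = $66, Q* = 312.
With the tax collected from sellers, supply shifts: Qs = 5(P − 27) − 18.
New equilibrium: buyers pay $81, sellers receive $54, Q = 252. (Wedge: Pb − Ps = 27.)
Quantity falls by |ΔQ| = |312 − 252| = 60.
DWL = ½ · t · |ΔQ| = ½ · 27 · 60 = $810.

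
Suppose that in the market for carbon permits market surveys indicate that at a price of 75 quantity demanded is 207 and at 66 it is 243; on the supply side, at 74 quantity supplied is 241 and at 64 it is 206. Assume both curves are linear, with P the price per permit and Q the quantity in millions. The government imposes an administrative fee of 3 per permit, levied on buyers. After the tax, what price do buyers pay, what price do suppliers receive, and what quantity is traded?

Buyers pay 71.4; suppliers receive 68.4; quantity = 221.4.

Demand slope: (243 − 207)/(66 − 75) = -4, so Qd = 507 − 4P.
Supply slope: (206 − 241)/(64 − 74) = 3.5, so Qs = 3.5P − 18.
Without the tax, 507 − 4P = 3.5P − 18 gives 7.5P = 525, so P* = 70 and Q* = 227.
With the tax collected from buyers, demand (in seller-price terms) shifts: Qd = 507 − 4(P + 3).
Solving gives Q = 221.4 with buyers paying 71.4 and suppliers receiving 68.4 (the 3 wedge).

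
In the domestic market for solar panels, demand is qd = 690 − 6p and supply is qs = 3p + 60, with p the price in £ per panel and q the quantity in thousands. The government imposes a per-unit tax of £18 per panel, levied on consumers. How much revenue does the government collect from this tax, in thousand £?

Tax revenue = £4212 thousand.

Before the tax: set 690 − 6p = 3p + 60 → p* = £70, q* = 270.
With the tax collected from consumers, demand (in seller-price terms) shifts: qd = 690 − 6(p + 18).
Solving gives q = 234 with consumers paying £76 and producers receiving £58 (the £18 wedge).
Revenue = t · Q = 18 · 234 = £4212.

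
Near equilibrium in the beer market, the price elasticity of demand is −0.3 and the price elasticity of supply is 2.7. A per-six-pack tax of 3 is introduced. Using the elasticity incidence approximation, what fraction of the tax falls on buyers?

Incidence ratio: buyers' share ≈ εs / (εs + |εd|) = 2.7 / (2.7 + 0.3) = 0.9.
Supply is the more elastic side, so buyers bear the larger share.

Buyers' share ≈ 0.9.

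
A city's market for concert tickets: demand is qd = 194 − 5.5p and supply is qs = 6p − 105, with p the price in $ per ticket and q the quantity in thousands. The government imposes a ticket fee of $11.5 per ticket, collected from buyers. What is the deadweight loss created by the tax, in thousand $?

Before the tax: set 194 − 5.5p = 6p − 105 → p* = $26, q* = 51.
With the tax collected from buyers, demand (in seller-price terms) shifts: qd = 194 − 5.5(p + 11.5).
Solving gives q = 18 with buyers paying $32 and suppliers receiving $20.5 (the $11.5 wedge).
Quantity falls by |ΔQ| = |51 − 18| = 33.
DWL = ½ · t · |ΔQ| = ½ · 11.5 · 33 = $189.75.

Deadweight loss = $189.75 thousand.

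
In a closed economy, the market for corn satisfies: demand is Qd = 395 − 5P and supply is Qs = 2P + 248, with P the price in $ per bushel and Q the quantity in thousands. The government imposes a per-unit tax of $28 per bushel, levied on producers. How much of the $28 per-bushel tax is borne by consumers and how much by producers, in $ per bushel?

Consumers bear $8 per bushel; producers bear $20 per bushel.

Without the tax, 395 − 5P = 2P + 248 gives 7P = 147, so P* = $21 and Q* = 290.
With the tax collected from producers, supply shifts: Qs = 2(P − 28) + 248.
New equilibrium: consumers pay $29, producers receive $1, Q = 250. (Wedge: Pb − Ps = 28.)
Burden on consumers: $8; on producers: $20. (They sum to $28.)
The less price-elastic side of the market bears the larger share of a per-unit tax.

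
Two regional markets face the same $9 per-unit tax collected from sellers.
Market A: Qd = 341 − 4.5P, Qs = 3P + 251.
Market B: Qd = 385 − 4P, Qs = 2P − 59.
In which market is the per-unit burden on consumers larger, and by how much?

Market A, by $0.6.

Market A: pre-tax P* = $12, Q* = 287; post-tax Q = 270.8; per-unit burden on consumers = $3.6.
Market B: pre-tax P* = $74, Q* = 89; post-tax Q = 77; per-unit burden on consumers = $3.
Difference: $3.6 vs $3 → market A is larger by $0.6.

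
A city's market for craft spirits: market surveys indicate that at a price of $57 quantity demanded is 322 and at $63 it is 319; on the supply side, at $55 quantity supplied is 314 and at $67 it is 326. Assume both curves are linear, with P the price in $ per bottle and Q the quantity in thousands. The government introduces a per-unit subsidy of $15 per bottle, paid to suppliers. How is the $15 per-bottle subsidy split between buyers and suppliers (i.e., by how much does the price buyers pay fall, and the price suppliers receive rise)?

Demand slope: (319 − 322)/(63 − 57) = -0.5, so Qd = 350.5 − 0.5P.
Supply slope: (326 − 314)/(67 − 55) = 1, so Qs = P + 259.
Without the subsidy, 350.5 − 0.5P = P + 259 gives 1.5P = 91.5, so P* = $61 and Q* = 320.
With a per-unit subsidy paid to suppliers, each receives P + 15 per unit sold, so supply becomes Qs = (P + 15) + 259.
New equilibrium: buyers pay $51, suppliers receive $66, Q = 325. (Wedge: Pb − Ps = −15.)
Gain to buyers: $10; to suppliers: $5. (They sum to $15.)

Buyers gain $10 per bottle; suppliers gain $5 per bottle.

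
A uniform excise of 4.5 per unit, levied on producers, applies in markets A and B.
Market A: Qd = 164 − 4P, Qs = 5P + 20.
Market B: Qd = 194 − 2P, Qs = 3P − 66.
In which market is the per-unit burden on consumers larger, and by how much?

Market A: pre-tax P* = 16, Q* = 100; post-tax Q = 90; per-unit burden on consumers = 2.5.
Market B: pre-tax P* = 52, Q* = 90; post-tax Q = 84.6; per-unit burden on consumers = 2.7.
Difference: 2.5 vs 2.7 → market B is larger by 0.2.

Market B, by 0.2.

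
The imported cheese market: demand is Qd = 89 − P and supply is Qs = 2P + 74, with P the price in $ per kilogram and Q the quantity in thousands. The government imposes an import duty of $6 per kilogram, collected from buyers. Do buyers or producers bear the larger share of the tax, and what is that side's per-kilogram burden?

Buyers bear the larger share: $4 per kilogram.

Without the tax, 89 − P = 2P + 74 gives 3P = 15, so P* = $5 and Q* = 84.
With the tax collected from buyers, demand (in seller-price terms) shifts: Qd = 89 − (P + 6).
Solving gives Q = 80 with buyers paying $9 and producers receiving $3 (the $6 wedge).
Per-kilogram burden: buyers $4, producers $2.
Buyers take the larger share because demand is less price-elastic here (demand slope 1 vs supply slope 2).
The less price-elastic side of the market bears the larger share of a per-unit tax.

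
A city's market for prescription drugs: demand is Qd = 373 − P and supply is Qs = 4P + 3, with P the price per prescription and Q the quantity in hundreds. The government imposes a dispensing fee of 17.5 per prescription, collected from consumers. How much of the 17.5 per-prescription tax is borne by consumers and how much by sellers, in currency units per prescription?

Consumers bear 14 per prescription; sellers bear 3.5 per prescription.

Before the tax: set 373 − P = 4P + 3 → P* = 74, Q* = 299.
With the tax collected from consumers, demand (in seller-price terms) shifts: Qd = 373 − (P + 17.5).
Solving gives Q = 285 with consumers paying 88 and sellers receiving 70.5 (the 17.5 wedge).
Burden on consumers: 14; on sellers: 3.5. (They sum to 17.5.)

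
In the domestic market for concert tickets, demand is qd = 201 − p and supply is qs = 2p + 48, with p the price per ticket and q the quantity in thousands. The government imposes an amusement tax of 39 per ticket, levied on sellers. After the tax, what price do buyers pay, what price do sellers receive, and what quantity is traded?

Before the tax: set 201 − p = 2p + 48 → p* = 51, q* = 150.
With the tax collected from sellers, supply shifts: qs = 2(p − 39) + 48.
Solving gives q = 124 with buyers paying 77 and sellers receiving 38 (the 39 wedge).
The less price-elastic side of the market bears the larger share of a per-unit tax.

Buyers pay 77; sellers receive 38; quantity = 124.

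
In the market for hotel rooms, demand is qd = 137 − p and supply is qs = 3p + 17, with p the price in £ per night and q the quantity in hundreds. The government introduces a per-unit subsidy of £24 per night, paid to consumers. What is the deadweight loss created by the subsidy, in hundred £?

Deadweight loss = £216 hundred.

Before the subsidy: set 137 − p = 3p + 17 → p* = £30, q* = 107.
With a per-unit subsidy paid to consumers, each effectively pays p − 24, so demand becomes qd = 137 − (p − 24).
Solving gives q = 125 with consumers paying £12 and sellers receiving £36 (the £24 wedge).
Quantity rises by |ΔQ| = |107 − 125| = 18.
DWL = ½ · t · |ΔQ| = ½ · 24 · 18 = £216.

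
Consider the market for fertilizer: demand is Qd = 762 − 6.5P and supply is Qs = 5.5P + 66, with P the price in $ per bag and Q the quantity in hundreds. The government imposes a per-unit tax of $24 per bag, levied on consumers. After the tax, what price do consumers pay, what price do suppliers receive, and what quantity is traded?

Without the tax, 762 − 6.5P = 5.5P + 66 gives 12P = 696, so P* = $58 and Q* = 385.
With the tax collected from consumers, demand (in seller-price terms) shifts: Qd = 762 − 6.5(P + 24).
Solving gives Q = 313.5 with consumers paying $69 and suppliers receiving $45 (the $24 wedge).

Consumers pay $69; suppliers receive $45; quantity = 313.5.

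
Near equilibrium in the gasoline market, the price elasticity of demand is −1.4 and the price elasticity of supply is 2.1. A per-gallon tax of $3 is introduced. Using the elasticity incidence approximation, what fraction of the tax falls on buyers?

Incidence ratio: buyers' share ≈ εs / (εs + |εd|) = 2.1 / (2.1 + 1.4) = 0.6.
Supply is the more elastic side, so buyers bear the larger share.

Buyers' share ≈ 0.6.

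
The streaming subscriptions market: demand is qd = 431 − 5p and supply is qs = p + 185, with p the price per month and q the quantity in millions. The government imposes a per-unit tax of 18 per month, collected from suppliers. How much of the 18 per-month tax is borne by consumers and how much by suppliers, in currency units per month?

Consumers bear 3 per month; suppliers bear 15 per month.

Before the tax: set 431 − 5p = p + 185 → p* = 41, q* = 226.
With the tax collected from suppliers, supply shifts: qs = (p − 18) + 185.
New equilibrium: consumers pay 44, suppliers receive 26, q = 211. (Wedge: pb − ps = 18.)
Burden on consumers: 3; on suppliers: 15. (They sum to 18.)
The less price-elastic side of the market bears the larger share of a per-unit tax.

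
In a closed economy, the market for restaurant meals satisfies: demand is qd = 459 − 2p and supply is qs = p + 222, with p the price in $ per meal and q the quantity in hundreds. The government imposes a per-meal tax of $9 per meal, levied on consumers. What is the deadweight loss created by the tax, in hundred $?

Before the tax: set 459 − 2p = p + 222 → p* = $79, q* = 301.
With the tax collected from consumers, demand (in seller-price terms) shifts: qd = 459 − 2(p + 9).
New equilibrium: consumers pay $82, suppliers receive $73, q = 295. (Wedge: pb − ps = 9.)
Quantity falls by |ΔQ| = |301 − 295| = 6.
DWL = ½ · t · |ΔQ| = ½ · 9 · 6 = $27.

Deadweight loss = $27 hundred.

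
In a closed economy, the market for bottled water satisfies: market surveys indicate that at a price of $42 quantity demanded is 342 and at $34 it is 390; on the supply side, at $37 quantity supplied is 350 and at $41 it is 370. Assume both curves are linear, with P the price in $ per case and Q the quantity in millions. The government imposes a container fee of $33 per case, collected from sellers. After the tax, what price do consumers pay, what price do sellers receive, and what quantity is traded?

Demand slope: (390 − 342)/(34 − 42) = -6, so Qd = 594 − 6P.
Supply slope: (370 − 350)/(41 − 37) = 5, so Qs = 5P + 165.
Before the tax: set 594 − 6P = 5P + 165 → P* = $39, Q* = 360.
With the tax collected from sellers, supply shifts: Qs = 5(P − 33) + 165.
New equilibrium: consumers pay $54, sellers receive $21, Q = 270. (Wedge: Pb − Ps = 33.)
The less price-elastic side of the market bears the larger share of a per-unit tax.

Consumers pay $54; sellers receive $21; quantity = 270.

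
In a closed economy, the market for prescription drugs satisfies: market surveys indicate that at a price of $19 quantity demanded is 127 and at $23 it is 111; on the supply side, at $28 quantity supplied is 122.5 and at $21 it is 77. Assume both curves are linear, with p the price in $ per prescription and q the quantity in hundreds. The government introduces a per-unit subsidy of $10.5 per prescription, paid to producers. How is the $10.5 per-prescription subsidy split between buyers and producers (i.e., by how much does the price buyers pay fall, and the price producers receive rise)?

Buyers gain $6.5 per prescription; producers gain $4 per prescription.

Demand slope: (111 − 127)/(23 − 19) = -4, so qd = 203 − 4p.
Supply slope: (77 − 122.5)/(21 − 28) = 6.5, so qs = 6.5p − 59.5.
Without the subsidy, 203 − 4p = 6.5p − 59.5 gives 10.5p = 262.5, so p* = $25 and q* = 103.
With a per-unit subsidy paid to producers, each receives p + 10.5 per unit sold, so supply becomes qs = 6.5(p + 10.5) − 59.5.
Solving gives q = 129 with buyers paying $18.5 and producers receiving $29 (the $10.5 wedge).
Gain to buyers: $6.5; to producers: $4. (They sum to $10.5.)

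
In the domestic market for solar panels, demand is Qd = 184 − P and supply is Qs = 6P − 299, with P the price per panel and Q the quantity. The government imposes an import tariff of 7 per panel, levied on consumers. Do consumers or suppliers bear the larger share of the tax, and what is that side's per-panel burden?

Consumers bear the larger share: 6 per panel.

Without the tax, 184 − P = 6P − 299 gives 7P = 483, so P* = 69 and Q* = 115.
With the tax collected from consumers, demand (in seller-price terms) shifts: Qd = 184 − (P + 7).
Solving gives Q = 109 with consumers paying 75 and suppliers receiving 68 (the 7 wedge).
Per-panel burden: consumers 6, suppliers 1.
Consumers take the larger share because demand is less price-elastic here (demand slope 1 vs supply slope 6).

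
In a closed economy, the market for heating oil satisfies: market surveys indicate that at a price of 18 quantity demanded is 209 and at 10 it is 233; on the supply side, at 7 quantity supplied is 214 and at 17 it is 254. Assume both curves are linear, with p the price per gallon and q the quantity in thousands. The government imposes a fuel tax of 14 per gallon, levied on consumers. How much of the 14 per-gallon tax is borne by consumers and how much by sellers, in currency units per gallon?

Demand slope: (233 − 209)/(10 − 18) = -3, so qd = 263 − 3p.
Supply slope: (254 − 214)/(17 − 7) = 4, so qs = 4p + 186.
Before the tax: set 263 − 3p = 4p + 186 → p* = 11, q* = 230.
With the tax collected from consumers, demand (in seller-price terms) shifts: qd = 263 − 3(p + 14).
New equilibrium: consumers pay 19, sellers receive 5, q = 206. (Wedge: pb − ps = 14.)
Burden on consumers: 8; on sellers: 6. (They sum to 14.)

Consumers bear 8 per gallon; sellers bear 6 per gallon.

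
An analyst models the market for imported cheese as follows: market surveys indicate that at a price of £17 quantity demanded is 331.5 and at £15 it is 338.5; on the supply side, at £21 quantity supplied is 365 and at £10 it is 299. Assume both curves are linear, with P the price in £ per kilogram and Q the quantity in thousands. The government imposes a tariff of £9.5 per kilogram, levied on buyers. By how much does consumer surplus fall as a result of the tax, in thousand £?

Consumer surplus falls by £1947 thousand.

Demand slope: (338.5 − 331.5)/(15 − 17) = -3.5, so Qd = 391 − 3.5P.
Supply slope: (299 − 365)/(10 − 21) = 6, so Qs = 6P + 239.
Before the tax: set 391 − 3.5P = 6P + 239 → P* = £16, Q* = 335.
With the tax collected from buyers, demand (in seller-price terms) shifts: Qd = 391 − 3.5(P + 9.5).
Solving gives Q = 314 with buyers paying £22 and sellers receiving £12.5 (the £9.5 wedge).
ΔCS is the trapezoid between Q = 314 and Q = 335 of height £6: ½ · (335 + 314) · 6 = £1947.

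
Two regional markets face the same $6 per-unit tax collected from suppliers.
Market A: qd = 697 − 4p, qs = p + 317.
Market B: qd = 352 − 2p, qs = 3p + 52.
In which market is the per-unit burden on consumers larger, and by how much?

Market B, by $2.4.

Market A: pre-tax p* = $76, q* = 393; post-tax q = 388.2; per-unit burden on consumers = $1.2.
Market B: pre-tax p* = $60, q* = 232; post-tax q = 224.8; per-unit burden on consumers = $3.6.
Difference: $1.2 vs $3.6 → market B is larger by $2.4.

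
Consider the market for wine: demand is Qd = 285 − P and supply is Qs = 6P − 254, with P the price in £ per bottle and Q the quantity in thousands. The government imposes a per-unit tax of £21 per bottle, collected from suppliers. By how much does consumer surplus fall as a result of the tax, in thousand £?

Consumer surplus falls by £3582 thousand.

Without the tax, 285 − P = 6P − 254 gives 7P = 539, so P* = £77 and Q* = 208.
With the tax collected from suppliers, supply shifts: Qs = 6(P − 21) − 254.
Solving gives Q = 190 with consumers paying £95 and suppliers receiving £74 (the £21 wedge).
ΔCS is the trapezoid between Q = 190 and Q = 208 of height £18: ½ · (208 + 190) · 18 = £3582.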